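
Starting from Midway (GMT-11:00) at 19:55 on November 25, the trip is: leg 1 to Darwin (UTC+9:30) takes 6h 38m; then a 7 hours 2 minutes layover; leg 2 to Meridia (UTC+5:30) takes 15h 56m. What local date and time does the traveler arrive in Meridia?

18:01 on November 27

Convert departure to UTC: 19:55 + 11:00 = 06:55 UTC on Nov 26.
Add 6 hours and 38 minutes leg 1 → 13:33 UTC.
Add 7 hours and 2 minutes layover in Darwin → 20:35 UTC.
Add 15 hours 56 minutes leg 2 → 12:31 UTC (Nov 27).
Meridia is UTC+5:30, so local arrival = 12:31 + 5:30 = 18:01 on Nov 27.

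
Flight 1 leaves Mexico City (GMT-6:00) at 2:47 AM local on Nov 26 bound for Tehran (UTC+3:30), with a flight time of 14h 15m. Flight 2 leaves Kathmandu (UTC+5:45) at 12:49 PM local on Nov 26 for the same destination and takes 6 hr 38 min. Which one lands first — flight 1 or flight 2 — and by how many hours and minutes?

Flight 1 in UTC: 2:47 AM + 6:00 = 8:47 AM on Nov 26.
+14 hours 15 minutes → arrive 11:02 PM UTC on Nov 26.
Flight 2 in UTC: 12:49 PM − 5:45 = 7:04 AM on Nov 26.
+6 hours and 38 minutes → arrive 1:42 PM UTC on Nov 26.
Flight 2 lands earlier by 9 hours 20 minutes.

the second, by 9 hours 20 minutes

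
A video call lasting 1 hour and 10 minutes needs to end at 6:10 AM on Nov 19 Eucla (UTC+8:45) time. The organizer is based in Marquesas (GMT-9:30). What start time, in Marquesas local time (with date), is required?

10:45 AM on Nov 18

Target end time in UTC: 6:10 AM − 8:45 = 9:25 PM on Nov 18.
Subtract 1 hour 10 minutes → start 8:15 PM UTC on Nov 18.
Marquesas is UTC−9:30: 8:15 PM − 9:30 = 10:45 AM on Nov 18.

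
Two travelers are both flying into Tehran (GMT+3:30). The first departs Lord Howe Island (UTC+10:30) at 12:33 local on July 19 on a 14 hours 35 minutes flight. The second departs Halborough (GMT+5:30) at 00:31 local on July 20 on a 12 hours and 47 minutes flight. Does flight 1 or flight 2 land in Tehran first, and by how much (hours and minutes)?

the first, by 15 hours 10 minutes

Flight 1 in UTC: 12:33 − 10:30 = 02:03 on Jul 19.
+14 hours and 35 minutes → arrive 16:38 UTC on Jul 19.
Flight 2 in UTC: 00:31 − 5:30 = 19:01 on Jul 19.
+12 hours 47 minutes → arrive 07:48 UTC on Jul 20.
Flight 1 lands earlier by 15 hours 10 minutes.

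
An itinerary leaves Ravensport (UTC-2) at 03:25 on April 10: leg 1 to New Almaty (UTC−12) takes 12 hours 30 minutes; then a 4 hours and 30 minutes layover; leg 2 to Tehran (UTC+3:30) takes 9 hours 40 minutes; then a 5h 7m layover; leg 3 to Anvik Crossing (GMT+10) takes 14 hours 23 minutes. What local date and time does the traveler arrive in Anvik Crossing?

13:35 on Apr 12

Convert departure to UTC: 03:25 + 2:00 = 05:25 UTC on Apr 10.
Add 12 hours and 30 minutes leg 1 → 17:55 UTC.
Add 4 hours and 30 minutes layover in New Almaty → 22:25 UTC.
Add 9 hours and 40 minutes leg 2 → 08:05 UTC (Apr 11).
Add 5 hours and 7 minutes layover in Tehran → 13:12 UTC.
Add 14 hours and 23 minutes leg 3 → 03:35 UTC (Apr 12).
Anvik Crossing is UTC+10:00, so local arrival = 03:35 + 10:00 = 13:35 on Apr 12.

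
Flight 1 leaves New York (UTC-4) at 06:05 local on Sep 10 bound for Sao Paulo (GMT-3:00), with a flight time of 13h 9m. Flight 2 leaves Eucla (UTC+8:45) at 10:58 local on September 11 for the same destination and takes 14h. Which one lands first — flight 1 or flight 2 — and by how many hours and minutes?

Flight 1 in UTC: 06:05 + 4:00 = 10:05 on Sep 10.
+13 hours 9 minutes → arrive 23:14 UTC on Sep 10.
Flight 2 in UTC: 10:58 − 8:45 = 02:13 on Sep 11.
+14 hours → arrive 16:13 UTC on Sep 11.
Flight 1 lands earlier by 16 hours 59 minutes.

the first, by 16 hours 59 minutes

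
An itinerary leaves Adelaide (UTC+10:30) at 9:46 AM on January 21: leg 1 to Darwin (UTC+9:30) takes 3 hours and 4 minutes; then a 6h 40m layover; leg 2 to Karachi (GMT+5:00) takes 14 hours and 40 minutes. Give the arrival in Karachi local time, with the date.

Convert departure to UTC: 9:46 AM − 10:30 = 11:16 PM UTC on Jan 20.
Add 3 hours 4 minutes leg 1 → 2:20 AM UTC (Jan 21).
Add 6 hours and 40 minutes layover in Darwin → 9:00 AM UTC.
Add 14 hours 40 minutes leg 2 → 11:40 PM UTC.
Karachi is UTC+5:00, so local arrival = 11:40 PM + 5:00 = 4:40 AM on Jan 22.

4:40 AM on January 22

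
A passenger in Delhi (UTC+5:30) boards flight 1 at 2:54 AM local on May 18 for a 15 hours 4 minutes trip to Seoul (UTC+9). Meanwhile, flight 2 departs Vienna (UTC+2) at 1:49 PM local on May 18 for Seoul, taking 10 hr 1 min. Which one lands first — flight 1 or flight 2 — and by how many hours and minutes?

the first, by 9 hours 22 minutes

Flight 1 in UTC: 2:54 AM − 5:30 = 9:24 PM on May 17.
+15 hours 4 minutes → arrive 12:28 PM UTC on May 18.
Flight 2 in UTC: 1:49 PM − 2:00 = 11:49 AM on May 18.
+10 hours and 1 minute → arrive 9:50 PM UTC on May 18.
Flight 1 lands earlier by 9 hours 22 minutes.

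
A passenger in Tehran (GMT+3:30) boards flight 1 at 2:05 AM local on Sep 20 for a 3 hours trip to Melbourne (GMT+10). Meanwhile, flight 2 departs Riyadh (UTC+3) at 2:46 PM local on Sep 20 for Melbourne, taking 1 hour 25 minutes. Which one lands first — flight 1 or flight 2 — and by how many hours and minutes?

the first, by 11 hours 36 minutes

Flight 1 in UTC: 2:05 AM − 3:30 = 10:35 PM on Sep 19.
+3 hours → arrive 1:35 AM UTC on Sep 20.
Flight 2 in UTC: 2:46 PM − 3:00 = 11:46 AM on Sep 20.
+1 hour and 25 minutes → arrive 1:11 PM UTC on Sep 20.
Flight 1 lands earlier by 11 hours 36 minutes.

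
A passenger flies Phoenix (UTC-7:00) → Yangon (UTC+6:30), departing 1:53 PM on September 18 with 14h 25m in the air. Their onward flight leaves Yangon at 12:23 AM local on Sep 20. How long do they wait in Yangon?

Convert departure to UTC: 1:53 PM + 7:00 = 8:53 PM UTC on Sep 18.
Add 14 hours and 25 minutes flight time → 11:18 AM UTC (Sep 19).
Yangon is UTC+6:30, so local arrival = 11:18 AM + 6:30 = 5:48 PM on Sep 19.
Layover = 12:23 AM − 5:48 PM (+1 day) = 6 hours 35 minutes.

6 hours 35 minutes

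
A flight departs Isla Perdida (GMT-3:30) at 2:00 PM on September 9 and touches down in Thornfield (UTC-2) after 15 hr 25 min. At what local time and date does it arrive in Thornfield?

6:55 AM on September 10

Thornfield is 1:30 ahead of Isla Perdida.
After 15 hours and 25 minutes it is 5:25 AM (Sep 10) in Isla Perdida.
Shift by the zone difference: 5:25 AM + 1:30 = 6:55 AM on Sep 10 in Thornfield.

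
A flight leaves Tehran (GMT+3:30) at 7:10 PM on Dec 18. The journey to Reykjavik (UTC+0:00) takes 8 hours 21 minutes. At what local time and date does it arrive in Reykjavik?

12:01 AM on December 19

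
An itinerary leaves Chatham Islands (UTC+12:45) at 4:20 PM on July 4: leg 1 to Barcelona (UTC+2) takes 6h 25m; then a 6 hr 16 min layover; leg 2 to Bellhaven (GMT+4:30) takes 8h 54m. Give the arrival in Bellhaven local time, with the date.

Convert departure to UTC: 4:20 PM − 12:45 = 3:35 AM UTC on Jul 4.
Add 6 hours and 25 minutes leg 1 → 10:00 AM UTC.
Add 6 hours and 16 minutes layover in Barcelona → 4:16 PM UTC.
Add 8 hours and 54 minutes leg 2 → 1:10 AM UTC (Jul 5).
Bellhaven is UTC+4:30, so local arrival = 1:10 AM + 4:30 = 5:40 AM on Jul 5.

5:40 AM on July 5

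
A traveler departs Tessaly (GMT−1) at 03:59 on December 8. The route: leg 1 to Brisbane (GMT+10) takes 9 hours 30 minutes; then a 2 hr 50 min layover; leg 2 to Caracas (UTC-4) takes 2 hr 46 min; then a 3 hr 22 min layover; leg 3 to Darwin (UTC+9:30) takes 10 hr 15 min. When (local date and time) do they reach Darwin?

19:12 on December 9

Convert departure to UTC: 03:59 + 1:00 = 04:59 UTC on Dec 8.
Add 9 hours 30 minutes leg 1 → 14:29 UTC.
Add 2 hours and 50 minutes layover in Brisbane → 17:19 UTC.
Add 2 hours 46 minutes leg 2 → 20:05 UTC.
Add 3 hours and 22 minutes layover in Caracas → 23:27 UTC.
Add 10 hours 15 minutes leg 3 → 09:42 UTC (Dec 9).
Darwin is UTC+9:30, so local arrival = 09:42 + 9:30 = 19:12 on Dec 9.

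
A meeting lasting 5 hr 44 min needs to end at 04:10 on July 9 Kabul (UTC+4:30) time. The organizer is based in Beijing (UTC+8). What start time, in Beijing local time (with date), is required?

Target end time in UTC: 04:10 − 4:30 = 23:40 on Jul 8.
Subtract 5 hours and 44 minutes → start 17:56 UTC on Jul 8.
Beijing is UTC+8:00: 17:56 + 8:00 = 01:56 on Jul 9.

01:56 on Jul 9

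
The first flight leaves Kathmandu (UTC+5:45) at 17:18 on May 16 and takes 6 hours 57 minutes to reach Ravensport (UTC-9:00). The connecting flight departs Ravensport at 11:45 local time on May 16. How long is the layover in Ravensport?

2 hours 15 minutes

Convert departure to UTC: 17:18 − 5:45 = 11:33 UTC on May 16.
Add 6 hours 57 minutes flight time → 18:30 UTC.
Ravensport is UTC−9:00, so local arrival = 18:30 − 9:00 = 09:30 on May 16.
Layover = 11:45 − 09:30 = 2 hours 15 minutes.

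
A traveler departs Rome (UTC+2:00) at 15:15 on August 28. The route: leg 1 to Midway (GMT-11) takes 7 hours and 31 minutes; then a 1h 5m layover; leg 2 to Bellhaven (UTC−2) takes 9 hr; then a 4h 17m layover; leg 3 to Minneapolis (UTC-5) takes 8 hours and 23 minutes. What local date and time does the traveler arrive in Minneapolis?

Convert departure to UTC: 15:15 − 2:00 = 13:15 UTC on Aug 28.
Add 7 hours and 31 minutes leg 1 → 20:46 UTC.
Add 1 hour and 5 minutes layover in Midway → 21:51 UTC.
Add 9 hours leg 2 → 06:51 UTC (Aug 29).
Add 4 hours 17 minutes layover in Bellhaven → 11:08 UTC.
Add 8 hours and 23 minutes leg 3 → 19:31 UTC.
Minneapolis is UTC−5:00, so local arrival = 19:31 − 5:00 = 14:31 on Aug 29.

14:31 on Aug 29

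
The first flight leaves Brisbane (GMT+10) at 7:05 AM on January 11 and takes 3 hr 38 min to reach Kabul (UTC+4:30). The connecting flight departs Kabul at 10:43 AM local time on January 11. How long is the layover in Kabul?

5 hours 30 minutes

Convert departure to UTC: 7:05 AM − 10:00 = 9:05 PM UTC on Jan 10.
Add 3 hours 38 minutes flight time → 12:43 AM UTC (Jan 11).
Kabul is UTC+4:30, so local arrival = 12:43 AM + 4:30 = 5:13 AM on Jan 11.
Layover = 10:43 AM − 5:13 AM = 5 hours 30 minutes.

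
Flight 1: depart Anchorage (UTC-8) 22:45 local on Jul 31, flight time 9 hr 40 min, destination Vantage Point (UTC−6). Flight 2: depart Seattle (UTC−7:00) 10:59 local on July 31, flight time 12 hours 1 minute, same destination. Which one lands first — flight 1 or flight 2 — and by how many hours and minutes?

the second, by 10 hours 25 minutes

Flight 1 in UTC: 22:45 + 8:00 = 06:45 on Aug 1.
+9 hours 40 minutes → arrive 16:25 UTC on Aug 1.
Flight 2 in UTC: 10:59 + 7:00 = 17:59 on Jul 31.
+12 hours and 1 minute → arrive 06:00 UTC on Aug 1.
Flight 2 lands earlier by 10 hours 25 minutes.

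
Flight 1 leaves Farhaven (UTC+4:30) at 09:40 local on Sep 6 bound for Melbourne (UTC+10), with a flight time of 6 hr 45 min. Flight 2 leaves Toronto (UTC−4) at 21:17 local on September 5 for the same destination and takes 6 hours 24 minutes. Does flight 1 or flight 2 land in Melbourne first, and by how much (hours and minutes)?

the second, by 4 hours 14 minutes

Flight 1 in UTC: 09:40 − 4:30 = 05:10 on Sep 6.
+6 hours 45 minutes → arrive 11:55 UTC on Sep 6.
Flight 2 in UTC: 21:17 + 4:00 = 01:17 on Sep 6.
+6 hours 24 minutes → arrive 07:41 UTC on Sep 6.
Flight 2 lands earlier by 4 hours 14 minutes.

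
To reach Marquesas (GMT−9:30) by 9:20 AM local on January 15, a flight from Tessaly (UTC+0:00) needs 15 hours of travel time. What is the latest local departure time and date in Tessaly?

Target arrival in UTC: 9:20 AM + 9:30 = 6:50 PM on Jan 15.
Subtract 15 hours → departure 3:50 AM UTC on Jan 15.
Tessaly is UTC+0, so departure is 3:50 AM on Jan 15.

3:50 AM on January 15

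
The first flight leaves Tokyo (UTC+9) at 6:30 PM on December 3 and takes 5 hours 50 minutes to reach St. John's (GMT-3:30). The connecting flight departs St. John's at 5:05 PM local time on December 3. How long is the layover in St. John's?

Convert departure to UTC: 6:30 PM − 9:00 = 9:30 AM UTC on Dec 3.
Add 5 hours and 50 minutes flight time → 3:20 PM UTC.
St. John's is UTC−3:30, so local arrival = 3:20 PM − 3:30 = 11:50 AM on Dec 3.
Layover = 5:05 PM − 11:50 AM = 5 hours 15 minutes.

5 hours 15 minutes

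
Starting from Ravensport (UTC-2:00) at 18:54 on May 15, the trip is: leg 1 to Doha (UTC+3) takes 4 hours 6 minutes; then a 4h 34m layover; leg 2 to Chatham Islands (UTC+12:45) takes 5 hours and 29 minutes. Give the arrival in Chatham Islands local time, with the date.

23:48 on May 16

Convert departure to UTC: 18:54 + 2:00 = 20:54 UTC on May 15.
Add 4 hours 6 minutes leg 1 → 01:00 UTC (May 16).
Add 4 hours 34 minutes layover in Doha → 05:34 UTC.
Add 5 hours 29 minutes leg 2 → 11:03 UTC.
Chatham Islands is UTC+12:45, so local arrival = 11:03 + 12:45 = 23:48 on May 16.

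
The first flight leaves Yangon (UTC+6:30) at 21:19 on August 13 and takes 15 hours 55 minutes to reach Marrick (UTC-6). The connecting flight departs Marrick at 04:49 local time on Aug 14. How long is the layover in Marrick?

4 hours 5 minutes

Convert departure to UTC: 21:19 − 6:30 = 14:49 UTC on Aug 13.
Add 15 hours 55 minutes flight time → 06:44 UTC (Aug 14).
Marrick is UTC−6:00, so local arrival = 06:44 − 6:00 = 00:44 on Aug 14.
Layover = 04:49 − 00:44 = 4 hours 5 minutes.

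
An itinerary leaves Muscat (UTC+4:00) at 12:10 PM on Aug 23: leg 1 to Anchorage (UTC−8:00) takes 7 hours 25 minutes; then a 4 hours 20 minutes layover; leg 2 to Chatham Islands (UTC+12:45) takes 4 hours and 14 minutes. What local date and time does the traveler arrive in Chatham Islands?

12:54 PM on August 24

Convert departure to UTC: 12:10 PM − 4:00 = 8:10 AM UTC on Aug 23.
Add 7 hours and 25 minutes leg 1 → 3:35 PM UTC.
Add 4 hours and 20 minutes layover in Anchorage → 7:55 PM UTC.
Add 4 hours 14 minutes leg 2 → 12:09 AM UTC (Aug 24).
Chatham Islands is UTC+12:45, so local arrival = 12:09 AM + 12:45 = 12:54 PM on Aug 24.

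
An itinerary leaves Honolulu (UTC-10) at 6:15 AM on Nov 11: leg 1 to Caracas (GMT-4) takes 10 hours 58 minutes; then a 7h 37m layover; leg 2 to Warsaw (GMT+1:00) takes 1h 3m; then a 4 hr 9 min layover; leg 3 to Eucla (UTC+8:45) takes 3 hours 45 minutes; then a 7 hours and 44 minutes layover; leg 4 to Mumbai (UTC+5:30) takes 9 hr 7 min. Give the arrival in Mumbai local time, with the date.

6:08 PM on November 13

Convert departure to UTC: 6:15 AM + 10:00 = 4:15 PM UTC on Nov 11.
Add 10 hours 58 minutes leg 1 → 3:13 AM UTC (Nov 12).
Add 7 hours and 37 minutes layover in Caracas → 10:50 AM UTC.
Add 1 hour and 3 minutes leg 2 → 11:53 AM UTC.
Add 4 hours 9 minutes layover in Warsaw → 4:02 PM UTC.
Add 3 hours and 45 minutes leg 3 → 7:47 PM UTC.
Add 7 hours 44 minutes layover in Eucla → 3:31 AM UTC (Nov 13).
Add 9 hours and 7 minutes leg 4 → 12:38 PM UTC.
Mumbai is UTC+5:30, so local arrival = 12:38 PM + 5:30 = 6:08 PM on Nov 13.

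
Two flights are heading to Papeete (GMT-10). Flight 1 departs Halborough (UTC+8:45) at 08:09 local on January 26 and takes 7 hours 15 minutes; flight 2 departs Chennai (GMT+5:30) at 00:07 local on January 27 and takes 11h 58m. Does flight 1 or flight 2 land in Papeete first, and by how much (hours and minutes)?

Flight 1 in UTC: 08:09 − 8:45 = 23:24 on Jan 25.
+7 hours and 15 minutes → arrive 06:39 UTC on Jan 26.
Flight 2 in UTC: 00:07 − 5:30 = 18:37 on Jan 26.
+11 hours and 58 minutes → arrive 06:35 UTC on Jan 27.
Flight 1 lands earlier by 23 hours 56 minutes.

the first, by 23 hours 56 minutes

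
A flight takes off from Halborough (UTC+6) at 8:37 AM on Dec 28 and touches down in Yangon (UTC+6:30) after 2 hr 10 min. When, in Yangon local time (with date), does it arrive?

Yangon is 0:30 ahead of Halborough.
After 2 hours and 10 minutes it is 10:47 AM in Halborough.
Shift by the zone difference: 10:47 AM + 0:30 = 11:17 AM on Dec 28 in Yangon.

11:17 AM on December 28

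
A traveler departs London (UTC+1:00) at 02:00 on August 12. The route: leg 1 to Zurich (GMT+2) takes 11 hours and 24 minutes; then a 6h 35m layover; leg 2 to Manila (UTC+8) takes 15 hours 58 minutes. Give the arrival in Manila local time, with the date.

Convert departure to UTC: 02:00 − 1:00 = 01:00 UTC on Aug 12.
Add 11 hours 24 minutes leg 1 → 12:24 UTC.
Add 6 hours 35 minutes layover in Zurich → 18:59 UTC.
Add 15 hours and 58 minutes leg 2 → 10:57 UTC (Aug 13).
Manila is UTC+8:00, so local arrival = 10:57 + 8:00 = 18:57 on Aug 13.

18:57 on August 13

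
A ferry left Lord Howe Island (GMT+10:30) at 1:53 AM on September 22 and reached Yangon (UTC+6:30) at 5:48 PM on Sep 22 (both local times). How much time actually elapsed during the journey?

Departure in UTC: 1:53 AM − 10:30 = 3:23 PM on Sep 21.
Arrival in UTC: 5:48 PM − 6:30 = 11:18 AM on Sep 22.
Elapsed = 11:18 AM − 3:23 PM (+1 day) = 19 hours 55 minutes.

19 hours 55 minutes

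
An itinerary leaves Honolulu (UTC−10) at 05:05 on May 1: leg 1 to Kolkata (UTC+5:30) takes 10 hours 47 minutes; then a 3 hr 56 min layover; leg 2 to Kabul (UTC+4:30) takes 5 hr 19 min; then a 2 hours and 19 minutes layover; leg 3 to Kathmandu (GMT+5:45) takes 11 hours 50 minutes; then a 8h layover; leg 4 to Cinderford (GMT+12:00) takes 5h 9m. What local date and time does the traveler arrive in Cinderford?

02:25 on May 4

Convert departure to UTC: 05:05 + 10:00 = 15:05 UTC on May 1.
Add 10 hours 47 minutes leg 1 → 01:52 UTC (May 2).
Add 3 hours 56 minutes layover in Kolkata → 05:48 UTC.
Add 5 hours 19 minutes leg 2 → 11:07 UTC.
Add 2 hours and 19 minutes layover in Kabul → 13:26 UTC.
Add 11 hours 50 minutes leg 3 → 01:16 UTC (May 3).
Add 8 hours layover in Kathmandu → 09:16 UTC.
Add 5 hours 9 minutes leg 4 → 14:25 UTC.
Cinderford is UTC+12:00, so local arrival = 14:25 + 12:00 = 02:25 on May 4.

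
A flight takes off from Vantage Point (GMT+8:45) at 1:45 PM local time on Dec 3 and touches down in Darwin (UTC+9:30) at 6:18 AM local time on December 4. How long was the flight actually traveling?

Departure in UTC: 1:45 PM − 8:45 = 5:00 AM on Dec 3.
Arrival in UTC: 6:18 AM − 9:30 = 8:48 PM on Dec 3.
Elapsed = 8:48 PM − 5:00 AM = 15 hours 48 minutes.

15 hours 48 minutes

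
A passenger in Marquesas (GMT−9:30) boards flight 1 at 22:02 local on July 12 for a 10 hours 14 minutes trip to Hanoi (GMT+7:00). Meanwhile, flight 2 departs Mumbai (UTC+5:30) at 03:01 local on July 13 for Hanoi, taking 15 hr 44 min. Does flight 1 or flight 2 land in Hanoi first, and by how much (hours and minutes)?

the second, by 4 hours 31 minutes

Flight 1 in UTC: 22:02 + 9:30 = 07:32 on Jul 13.
+10 hours and 14 minutes → arrive 17:46 UTC on Jul 13.
Flight 2 in UTC: 03:01 − 5:30 = 21:31 on Jul 12.
+15 hours and 44 minutes → arrive 13:15 UTC on Jul 13.
Flight 2 lands earlier by 4 hours 31 minutes.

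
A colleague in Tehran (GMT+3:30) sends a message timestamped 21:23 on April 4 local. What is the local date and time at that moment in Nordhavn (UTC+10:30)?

Nordhavn is 7:00 ahead of Tehran.
Shift by the zone difference: 21:23 + 7:00 = 04:23 on Apr 5 in Nordhavn.

04:23 on April 5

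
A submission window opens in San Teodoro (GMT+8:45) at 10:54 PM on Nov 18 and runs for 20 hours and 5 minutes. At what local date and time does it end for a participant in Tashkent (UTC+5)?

3:14 PM on November 19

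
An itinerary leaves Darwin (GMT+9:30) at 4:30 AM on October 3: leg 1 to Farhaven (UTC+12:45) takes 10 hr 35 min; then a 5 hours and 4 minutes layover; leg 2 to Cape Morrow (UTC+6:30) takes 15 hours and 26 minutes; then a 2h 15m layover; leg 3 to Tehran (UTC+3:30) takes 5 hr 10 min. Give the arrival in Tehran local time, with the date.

1:00 PM on Oct 4

Convert departure to UTC: 4:30 AM − 9:30 = 7:00 PM UTC on Oct 2.
Add 10 hours 35 minutes leg 1 → 5:35 AM UTC (Oct 3).
Add 5 hours and 4 minutes layover in Farhaven → 10:39 AM UTC.
Add 15 hours and 26 minutes leg 2 → 2:05 AM UTC (Oct 4).
Add 2 hours 15 minutes layover in Cape Morrow → 4:20 AM UTC.
Add 5 hours 10 minutes leg 3 → 9:30 AM UTC.
Tehran is UTC+3:30, so local arrival = 9:30 AM + 3:30 = 1:00 PM on Oct 4.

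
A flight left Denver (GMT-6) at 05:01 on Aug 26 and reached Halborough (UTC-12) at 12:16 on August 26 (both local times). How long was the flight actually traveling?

13 hours 15 minutes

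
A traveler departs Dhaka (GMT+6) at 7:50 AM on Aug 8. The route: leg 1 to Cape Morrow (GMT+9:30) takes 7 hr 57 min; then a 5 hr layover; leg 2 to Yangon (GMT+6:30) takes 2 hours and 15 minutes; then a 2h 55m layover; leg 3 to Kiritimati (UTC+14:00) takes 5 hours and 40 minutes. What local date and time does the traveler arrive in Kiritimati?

3:37 PM on August 9

Convert departure to UTC: 7:50 AM − 6:00 = 1:50 AM UTC on Aug 8.
Add 7 hours 57 minutes leg 1 → 9:47 AM UTC.
Add 5 hours layover in Cape Morrow → 2:47 PM UTC.
Add 2 hours and 15 minutes leg 2 → 5:02 PM UTC.
Add 2 hours and 55 minutes layover in Yangon → 7:57 PM UTC.
Add 5 hours and 40 minutes leg 3 → 1:37 AM UTC (Aug 9).
Kiritimati is UTC+14:00, so local arrival = 1:37 AM + 14:00 = 3:37 PM on Aug 9.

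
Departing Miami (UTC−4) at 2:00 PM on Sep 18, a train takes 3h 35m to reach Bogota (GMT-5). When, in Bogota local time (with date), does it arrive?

4:35 PM on September 18

Bogota is 1:00 behind Miami.
After 3 hours and 35 minutes it is 5:35 PM in Miami.
Shift by the zone difference: 5:35 PM − 1:00 = 4:35 PM on Sep 18 in Bogota.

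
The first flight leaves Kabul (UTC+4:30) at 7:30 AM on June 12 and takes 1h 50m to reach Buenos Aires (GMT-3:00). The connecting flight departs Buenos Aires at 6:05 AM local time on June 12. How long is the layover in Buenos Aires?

4 hours 15 minutes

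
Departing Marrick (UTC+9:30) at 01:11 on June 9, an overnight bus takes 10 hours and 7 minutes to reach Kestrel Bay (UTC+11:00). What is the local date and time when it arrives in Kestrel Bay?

12:48 on June 9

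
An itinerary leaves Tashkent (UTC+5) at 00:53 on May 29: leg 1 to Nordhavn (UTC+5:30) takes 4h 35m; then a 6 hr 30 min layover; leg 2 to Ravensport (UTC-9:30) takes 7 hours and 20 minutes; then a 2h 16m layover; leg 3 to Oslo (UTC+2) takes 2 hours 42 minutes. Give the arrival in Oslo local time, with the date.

21:16 on May 29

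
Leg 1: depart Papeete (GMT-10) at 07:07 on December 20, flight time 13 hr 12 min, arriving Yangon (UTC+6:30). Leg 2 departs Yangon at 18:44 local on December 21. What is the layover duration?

Convert departure to UTC: 07:07 + 10:00 = 17:07 UTC on Dec 20.
Add 13 hours and 12 minutes flight time → 06:19 UTC (Dec 21).
Yangon is UTC+6:30, so local arrival = 06:19 + 6:30 = 12:49 on Dec 21.
Layover = 18:44 − 12:49 = 5 hours 55 minutes.

5 hours 55 minutes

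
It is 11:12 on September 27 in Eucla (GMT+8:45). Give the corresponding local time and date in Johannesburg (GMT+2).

Johannesburg is 6:45 behind Eucla.
Shift by the zone difference: 11:12 − 6:45 = 04:27 on Sep 27 in Johannesburg.

04:27 on Sep 27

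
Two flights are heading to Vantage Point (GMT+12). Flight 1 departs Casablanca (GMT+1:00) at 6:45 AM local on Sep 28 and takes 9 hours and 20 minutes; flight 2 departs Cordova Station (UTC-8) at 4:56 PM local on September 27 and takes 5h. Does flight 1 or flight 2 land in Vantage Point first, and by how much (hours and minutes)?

the second, by 9 hours 9 minutes

Flight 1 in UTC: 6:45 AM − 1:00 = 5:45 AM on Sep 28.
+9 hours and 20 minutes → arrive 3:05 PM UTC on Sep 28.
Flight 2 in UTC: 4:56 PM + 8:00 = 12:56 AM on Sep 28.
+5 hours → arrive 5:56 AM UTC on Sep 28.
Flight 2 lands earlier by 9 hours 9 minutes.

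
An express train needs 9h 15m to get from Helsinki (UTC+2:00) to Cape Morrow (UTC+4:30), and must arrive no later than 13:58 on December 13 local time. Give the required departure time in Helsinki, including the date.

02:13 on December 13

Target arrival in UTC: 13:58 − 4:30 = 09:28 on Dec 13.
Subtract 9 hours 15 minutes → departure 00:13 UTC on Dec 13.
Helsinki is UTC+2:00: 00:13 + 2:00 = 02:13 on Dec 13.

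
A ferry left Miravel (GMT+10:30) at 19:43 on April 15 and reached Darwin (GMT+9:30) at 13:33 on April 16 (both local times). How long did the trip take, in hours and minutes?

18 hours 50 minutes

Departure in UTC: 19:43 − 10:30 = 09:13 on Apr 15.
Arrival in UTC: 13:33 − 9:30 = 04:03 on Apr 16.
Elapsed = 04:03 − 09:13 (+1 day) = 18 hours 50 minutes.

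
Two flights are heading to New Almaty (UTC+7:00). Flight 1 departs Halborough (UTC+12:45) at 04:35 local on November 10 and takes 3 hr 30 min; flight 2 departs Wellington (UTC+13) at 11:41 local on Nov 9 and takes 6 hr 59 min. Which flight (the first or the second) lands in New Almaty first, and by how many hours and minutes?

the second, by 13 hours 40 minutes

Flight 1 in UTC: 04:35 − 12:45 = 15:50 on Nov 9.
+3 hours and 30 minutes → arrive 19:20 UTC on Nov 9.
Flight 2 in UTC: 11:41 − 13:00 = 22:41 on Nov 8.
+6 hours and 59 minutes → arrive 05:40 UTC on Nov 9.
Flight 2 lands earlier by 13 hours 40 minutes.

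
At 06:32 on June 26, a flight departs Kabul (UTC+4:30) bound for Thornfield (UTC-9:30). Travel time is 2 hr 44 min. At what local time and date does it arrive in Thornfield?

Convert departure to UTC: 06:32 − 4:30 = 02:02 UTC on Jun 26.
Add 2 hours and 44 minutes travel time → 04:46 UTC.
Thornfield is UTC−9:30, so local arrival = 04:46 − 9:30 = 19:16 on Jun 25.

19:16 on Jun 25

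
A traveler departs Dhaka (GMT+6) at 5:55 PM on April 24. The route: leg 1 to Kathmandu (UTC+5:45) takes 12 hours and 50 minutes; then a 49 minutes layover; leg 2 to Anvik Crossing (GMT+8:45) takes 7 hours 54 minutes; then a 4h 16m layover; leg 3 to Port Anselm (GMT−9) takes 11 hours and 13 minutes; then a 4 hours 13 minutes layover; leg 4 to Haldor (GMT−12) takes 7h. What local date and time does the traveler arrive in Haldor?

12:10 AM on April 26

Convert departure to UTC: 5:55 PM − 6:00 = 11:55 AM UTC on Apr 24.
Add 12 hours and 50 minutes leg 1 → 12:45 AM UTC (Apr 25).
Add 49 minutes layover in Kathmandu → 1:34 AM UTC.
Add 7 hours 54 minutes leg 2 → 9:28 AM UTC.
Add 4 hours and 16 minutes layover in Anvik Crossing → 1:44 PM UTC.
Add 11 hours and 13 minutes leg 3 → 12:57 AM UTC (Apr 26).
Add 4 hours and 13 minutes layover in Port Anselm → 5:10 AM UTC.
Add 7 hours leg 4 → 12:10 PM UTC.
Haldor is UTC−12:00, so local arrival = 12:10 PM − 12:00 = 12:10 AM on Apr 26.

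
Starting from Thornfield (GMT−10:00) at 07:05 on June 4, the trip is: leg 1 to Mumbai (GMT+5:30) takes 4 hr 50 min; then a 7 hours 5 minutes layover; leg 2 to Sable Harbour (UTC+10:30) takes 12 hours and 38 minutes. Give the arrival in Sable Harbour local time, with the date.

Convert departure to UTC: 07:05 + 10:00 = 17:05 UTC on Jun 4.
Add 4 hours 50 minutes leg 1 → 21:55 UTC.
Add 7 hours 5 minutes layover in Mumbai → 05:00 UTC (Jun 5).
Add 12 hours and 38 minutes leg 2 → 17:38 UTC.
Sable Harbour is UTC+10:30, so local arrival = 17:38 + 10:30 = 04:08 on Jun 6.

04:08 on June 6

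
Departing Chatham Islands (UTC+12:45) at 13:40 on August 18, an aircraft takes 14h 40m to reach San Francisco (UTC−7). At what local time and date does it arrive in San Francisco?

Convert departure to UTC: 13:40 − 12:45 = 00:55 UTC on Aug 18.
Add 14 hours 40 minutes travel time → 15:35 UTC.
San Francisco is UTC−7:00, so local arrival = 15:35 − 7:00 = 08:35 on Aug 18.

08:35 on August 18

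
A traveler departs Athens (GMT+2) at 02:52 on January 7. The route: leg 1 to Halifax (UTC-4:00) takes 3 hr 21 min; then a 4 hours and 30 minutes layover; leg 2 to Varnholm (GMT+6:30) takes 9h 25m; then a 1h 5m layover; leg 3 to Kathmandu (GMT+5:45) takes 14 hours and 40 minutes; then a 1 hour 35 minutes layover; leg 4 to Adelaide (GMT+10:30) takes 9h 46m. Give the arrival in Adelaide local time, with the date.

Convert departure to UTC: 02:52 − 2:00 = 00:52 UTC on Jan 7.
Add 3 hours 21 minutes leg 1 → 04:13 UTC.
Add 4 hours and 30 minutes layover in Halifax → 08:43 UTC.
Add 9 hours and 25 minutes leg 2 → 18:08 UTC.
Add 1 hour 5 minutes layover in Varnholm → 19:13 UTC.
Add 14 hours and 40 minutes leg 3 → 09:53 UTC (Jan 8).
Add 1 hour and 35 minutes layover in Kathmandu → 11:28 UTC.
Add 9 hours and 46 minutes leg 4 → 21:14 UTC.
Adelaide is UTC+10:30, so local arrival = 21:14 + 10:30 = 07:44 on Jan 9.

07:44 on January 9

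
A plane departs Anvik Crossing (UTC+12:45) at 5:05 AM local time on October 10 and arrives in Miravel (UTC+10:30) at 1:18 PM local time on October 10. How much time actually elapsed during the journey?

10 hours 28 minutes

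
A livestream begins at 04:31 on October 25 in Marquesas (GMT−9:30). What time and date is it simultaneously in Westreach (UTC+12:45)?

02:46 on October 26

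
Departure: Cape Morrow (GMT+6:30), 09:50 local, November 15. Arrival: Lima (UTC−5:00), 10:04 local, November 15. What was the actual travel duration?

11 hours 44 minutes

Departure in UTC: 09:50 − 6:30 = 03:20 on Nov 15.
Arrival in UTC: 10:04 + 5:00 = 15:04 on Nov 15.
Elapsed = 15:04 − 03:20 = 11 hours 44 minutes.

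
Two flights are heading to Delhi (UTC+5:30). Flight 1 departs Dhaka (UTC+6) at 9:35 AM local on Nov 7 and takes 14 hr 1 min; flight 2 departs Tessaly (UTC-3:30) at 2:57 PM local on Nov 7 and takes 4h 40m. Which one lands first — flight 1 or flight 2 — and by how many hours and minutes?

the first, by 5 hours 31 minutes

Flight 1 in UTC: 9:35 AM − 6:00 = 3:35 AM on Nov 7.
+14 hours 1 minute → arrive 5:36 PM UTC on Nov 7.
Flight 2 in UTC: 2:57 PM + 3:30 = 6:27 PM on Nov 7.
+4 hours and 40 minutes → arrive 11:07 PM UTC on Nov 7.
Flight 1 lands earlier by 5 hours 31 minutes.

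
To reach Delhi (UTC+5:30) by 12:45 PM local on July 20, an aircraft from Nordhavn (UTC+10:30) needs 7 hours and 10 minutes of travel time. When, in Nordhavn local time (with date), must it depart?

Target arrival in UTC: 12:45 PM − 5:30 = 7:15 AM on Jul 20.
Subtract 7 hours and 10 minutes → departure 12:05 AM UTC on Jul 20.
Nordhavn is UTC+10:30: 12:05 AM + 10:30 = 10:35 AM on Jul 20.

10:35 AM on July 20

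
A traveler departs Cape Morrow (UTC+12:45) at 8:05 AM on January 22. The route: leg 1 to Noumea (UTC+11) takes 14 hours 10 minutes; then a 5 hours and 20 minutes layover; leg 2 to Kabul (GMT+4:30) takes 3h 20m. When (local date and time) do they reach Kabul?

10:40 PM on Jan 22

Convert departure to UTC: 8:05 AM − 12:45 = 7:20 PM UTC on Jan 21.
Add 14 hours 10 minutes leg 1 → 9:30 AM UTC (Jan 22).
Add 5 hours 20 minutes layover in Noumea → 2:50 PM UTC.
Add 3 hours and 20 minutes leg 2 → 6:10 PM UTC.
Kabul is UTC+4:30, so local arrival = 6:10 PM + 4:30 = 10:40 PM on Jan 22.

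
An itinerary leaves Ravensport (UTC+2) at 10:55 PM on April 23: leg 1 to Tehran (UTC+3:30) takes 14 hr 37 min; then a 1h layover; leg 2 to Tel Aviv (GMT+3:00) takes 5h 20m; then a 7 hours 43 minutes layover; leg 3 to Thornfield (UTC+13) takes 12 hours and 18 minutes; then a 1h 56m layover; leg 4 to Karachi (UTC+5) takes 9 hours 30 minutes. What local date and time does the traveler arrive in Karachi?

Convert departure to UTC: 10:55 PM − 2:00 = 8:55 PM UTC on Apr 23.
Add 14 hours 37 minutes leg 1 → 11:32 AM UTC (Apr 24).
Add 1 hour layover in Tehran → 12:32 PM UTC.
Add 5 hours 20 minutes leg 2 → 5:52 PM UTC.
Add 7 hours 43 minutes layover in Tel Aviv → 1:35 AM UTC (Apr 25).
Add 12 hours and 18 minutes leg 3 → 1:53 PM UTC.
Add 1 hour 56 minutes layover in Thornfield → 3:49 PM UTC.
Add 9 hours 30 minutes leg 4 → 1:19 AM UTC (Apr 26).
Karachi is UTC+5:00, so local arrival = 1:19 AM + 5:00 = 6:19 AM on Apr 26.

6:19 AM on April 26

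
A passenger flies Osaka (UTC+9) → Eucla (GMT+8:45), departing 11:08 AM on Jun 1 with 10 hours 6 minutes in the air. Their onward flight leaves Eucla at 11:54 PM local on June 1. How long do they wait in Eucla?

Convert departure to UTC: 11:08 AM − 9:00 = 2:08 AM UTC on Jun 1.
Add 10 hours 6 minutes flight time → 12:14 PM UTC.
Eucla is UTC+8:45, so local arrival = 12:14 PM + 8:45 = 8:59 PM on Jun 1.
Layover = 11:54 PM − 8:59 PM = 2 hours 55 minutes.

2 hours 55 minutes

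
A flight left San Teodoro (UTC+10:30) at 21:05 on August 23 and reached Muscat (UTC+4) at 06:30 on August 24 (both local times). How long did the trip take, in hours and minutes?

Departure in UTC: 21:05 − 10:30 = 10:35 on Aug 23.
Arrival in UTC: 06:30 − 4:00 = 02:30 on Aug 24.
Elapsed = 02:30 − 10:35 (+1 day) = 15 hours 55 minutes.

15 hours 55 minutes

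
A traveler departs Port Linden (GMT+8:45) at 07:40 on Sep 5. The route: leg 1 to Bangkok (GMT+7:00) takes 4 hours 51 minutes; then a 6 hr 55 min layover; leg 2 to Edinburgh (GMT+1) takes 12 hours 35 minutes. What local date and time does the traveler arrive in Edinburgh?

00:16 on September 6

Convert departure to UTC: 07:40 − 8:45 = 22:55 UTC on Sep 4.
Add 4 hours 51 minutes leg 1 → 03:46 UTC (Sep 5).
Add 6 hours and 55 minutes layover in Bangkok → 10:41 UTC.
Add 12 hours 35 minutes leg 2 → 23:16 UTC.
Edinburgh is UTC+1:00, so local arrival = 23:16 + 1:00 = 00:16 on Sep 6.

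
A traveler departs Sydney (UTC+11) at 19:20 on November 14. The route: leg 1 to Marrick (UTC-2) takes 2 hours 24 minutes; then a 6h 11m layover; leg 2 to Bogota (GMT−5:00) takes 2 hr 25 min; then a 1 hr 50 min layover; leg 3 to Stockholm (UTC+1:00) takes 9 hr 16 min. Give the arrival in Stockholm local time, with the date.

Convert departure to UTC: 19:20 − 11:00 = 08:20 UTC on Nov 14.
Add 2 hours and 24 minutes leg 1 → 10:44 UTC.
Add 6 hours and 11 minutes layover in Marrick → 16:55 UTC.
Add 2 hours and 25 minutes leg 2 → 19:20 UTC.
Add 1 hour and 50 minutes layover in Bogota → 21:10 UTC.
Add 9 hours and 16 minutes leg 3 → 06:26 UTC (Nov 15).
Stockholm is UTC+1:00, so local arrival = 06:26 + 1:00 = 07:26 on Nov 15.

07:26 on Nov 15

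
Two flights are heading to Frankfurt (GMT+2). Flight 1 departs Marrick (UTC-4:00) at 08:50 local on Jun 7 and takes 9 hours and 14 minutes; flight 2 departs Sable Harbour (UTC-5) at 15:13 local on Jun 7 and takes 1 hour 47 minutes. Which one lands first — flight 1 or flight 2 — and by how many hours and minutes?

Flight 1 in UTC: 08:50 + 4:00 = 12:50 on Jun 7.
+9 hours and 14 minutes → arrive 22:04 UTC on Jun 7.
Flight 2 in UTC: 15:13 + 5:00 = 20:13 on Jun 7.
+1 hour and 47 minutes → arrive 22:00 UTC on Jun 7.
Flight 2 lands earlier by 4 minutes.

the second, by 4 minutes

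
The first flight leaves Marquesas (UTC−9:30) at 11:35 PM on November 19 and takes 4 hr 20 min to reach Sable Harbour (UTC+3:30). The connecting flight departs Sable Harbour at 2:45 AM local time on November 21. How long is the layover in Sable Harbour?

Convert departure to UTC: 11:35 PM + 9:30 = 9:05 AM UTC on Nov 20.
Add 4 hours and 20 minutes flight time → 1:25 PM UTC.
Sable Harbour is UTC+3:30, so local arrival = 1:25 PM + 3:30 = 4:55 PM on Nov 20.
Layover = 2:45 AM − 4:55 PM (+1 day) = 9 hours 50 minutes.

9 hours 50 minutes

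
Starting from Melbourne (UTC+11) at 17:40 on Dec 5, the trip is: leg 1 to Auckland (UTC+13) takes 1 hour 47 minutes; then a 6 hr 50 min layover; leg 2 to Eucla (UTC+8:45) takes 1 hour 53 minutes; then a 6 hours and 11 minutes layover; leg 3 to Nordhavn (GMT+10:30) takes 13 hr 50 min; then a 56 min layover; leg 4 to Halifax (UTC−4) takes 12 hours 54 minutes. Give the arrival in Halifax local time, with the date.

23:01 on December 6

Convert departure to UTC: 17:40 − 11:00 = 06:40 UTC on Dec 5.
Add 1 hour and 47 minutes leg 1 → 08:27 UTC.
Add 6 hours and 50 minutes layover in Auckland → 15:17 UTC.
Add 1 hour 53 minutes leg 2 → 17:10 UTC.
Add 6 hours 11 minutes layover in Eucla → 23:21 UTC.
Add 13 hours and 50 minutes leg 3 → 13:11 UTC (Dec 6).
Add 56 minutes layover in Nordhavn → 14:07 UTC.
Add 12 hours and 54 minutes leg 4 → 03:01 UTC (Dec 7).
Halifax is UTC−4:00, so local arrival = 03:01 − 4:00 = 23:01 on Dec 6.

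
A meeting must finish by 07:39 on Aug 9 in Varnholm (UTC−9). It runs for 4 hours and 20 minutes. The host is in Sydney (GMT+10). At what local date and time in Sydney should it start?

Target end time in UTC: 07:39 + 9:00 = 16:39 on Aug 9.
Subtract 4 hours 20 minutes → start 12:19 UTC on Aug 9.
Sydney is UTC+10:00: 12:19 + 10:00 = 22:19 on Aug 9.

22:19 on August 9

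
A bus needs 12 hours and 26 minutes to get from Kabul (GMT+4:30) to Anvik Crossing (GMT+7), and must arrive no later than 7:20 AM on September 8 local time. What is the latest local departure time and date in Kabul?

4:24 PM on September 7

Target arrival in UTC: 7:20 AM − 7:00 = 12:20 AM on Sep 8.
Subtract 12 hours 26 minutes → departure 11:54 AM UTC on Sep 7.
Kabul is UTC+4:30: 11:54 AM + 4:30 = 4:24 PM on Sep 7.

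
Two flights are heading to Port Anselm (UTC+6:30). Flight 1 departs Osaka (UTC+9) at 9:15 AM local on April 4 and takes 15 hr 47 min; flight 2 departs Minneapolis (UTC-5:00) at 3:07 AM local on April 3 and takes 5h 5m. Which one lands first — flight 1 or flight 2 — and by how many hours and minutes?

Flight 1 in UTC: 9:15 AM − 9:00 = 12:15 AM on Apr 4.
+15 hours 47 minutes → arrive 4:02 PM UTC on Apr 4.
Flight 2 in UTC: 3:07 AM + 5:00 = 8:07 AM on Apr 3.
+5 hours 5 minutes → arrive 1:12 PM UTC on Apr 3.
Flight 2 lands earlier by 26 hours 50 minutes.

the second, by 26 hours 50 minutes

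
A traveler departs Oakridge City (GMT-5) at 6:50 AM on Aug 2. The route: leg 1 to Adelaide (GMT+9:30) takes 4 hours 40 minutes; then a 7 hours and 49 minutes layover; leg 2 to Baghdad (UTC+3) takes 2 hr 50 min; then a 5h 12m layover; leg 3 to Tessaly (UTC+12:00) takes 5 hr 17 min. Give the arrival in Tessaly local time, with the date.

Convert departure to UTC: 6:50 AM + 5:00 = 11:50 AM UTC on Aug 2.
Add 4 hours and 40 minutes leg 1 → 4:30 PM UTC.
Add 7 hours and 49 minutes layover in Adelaide → 12:19 AM UTC (Aug 3).
Add 2 hours and 50 minutes leg 2 → 3:09 AM UTC.
Add 5 hours and 12 minutes layover in Baghdad → 8:21 AM UTC.
Add 5 hours and 17 minutes leg 3 → 1:38 PM UTC.
Tessaly is UTC+12:00, so local arrival = 1:38 PM + 12:00 = 1:38 AM on Aug 4.

1:38 AM on August 4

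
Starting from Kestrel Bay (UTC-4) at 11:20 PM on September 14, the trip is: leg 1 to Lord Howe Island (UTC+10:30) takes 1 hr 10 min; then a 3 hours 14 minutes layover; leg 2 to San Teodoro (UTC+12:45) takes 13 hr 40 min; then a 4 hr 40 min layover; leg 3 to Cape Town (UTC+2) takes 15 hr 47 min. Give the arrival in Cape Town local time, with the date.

7:51 PM on Sep 16

Convert departure to UTC: 11:20 PM + 4:00 = 3:20 AM UTC on Sep 15.
Add 1 hour 10 minutes leg 1 → 4:30 AM UTC.
Add 3 hours and 14 minutes layover in Lord Howe Island → 7:44 AM UTC.
Add 13 hours and 40 minutes leg 2 → 9:24 PM UTC.
Add 4 hours and 40 minutes layover in San Teodoro → 2:04 AM UTC (Sep 16).
Add 15 hours and 47 minutes leg 3 → 5:51 PM UTC.
Cape Town is UTC+2:00, so local arrival = 5:51 PM + 2:00 = 7:51 PM on Sep 16.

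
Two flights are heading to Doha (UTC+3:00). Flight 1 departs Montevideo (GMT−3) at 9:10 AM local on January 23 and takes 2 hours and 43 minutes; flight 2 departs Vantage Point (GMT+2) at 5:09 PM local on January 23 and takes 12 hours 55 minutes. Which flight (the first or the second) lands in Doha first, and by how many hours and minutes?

the first, by 13 hours 11 minutes

Flight 1 in UTC: 9:10 AM + 3:00 = 12:10 PM on Jan 23.
+2 hours and 43 minutes → arrive 2:53 PM UTC on Jan 23.
Flight 2 in UTC: 5:09 PM − 2:00 = 3:09 PM on Jan 23.
+12 hours 55 minutes → arrive 4:04 AM UTC on Jan 24.
Flight 1 lands earlier by 13 hours 11 minutes.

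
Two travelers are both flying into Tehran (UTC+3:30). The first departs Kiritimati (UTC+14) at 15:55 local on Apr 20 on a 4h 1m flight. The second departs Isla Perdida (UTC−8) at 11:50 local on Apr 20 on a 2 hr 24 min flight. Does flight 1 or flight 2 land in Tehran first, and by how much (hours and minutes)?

the first, by 16 hours 18 minutes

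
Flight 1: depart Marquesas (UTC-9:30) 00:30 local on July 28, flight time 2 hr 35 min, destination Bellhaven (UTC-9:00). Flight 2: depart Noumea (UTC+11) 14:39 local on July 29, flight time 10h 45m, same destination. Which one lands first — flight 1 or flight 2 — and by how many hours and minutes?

the first, by 25 hours 49 minutes

Flight 1 in UTC: 00:30 + 9:30 = 10:00 on Jul 28.
+2 hours 35 minutes → arrive 12:35 UTC on Jul 28.
Flight 2 in UTC: 14:39 − 11:00 = 03:39 on Jul 29.
+10 hours and 45 minutes → arrive 14:24 UTC on Jul 29.
Flight 1 lands earlier by 25 hours 49 minutes.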